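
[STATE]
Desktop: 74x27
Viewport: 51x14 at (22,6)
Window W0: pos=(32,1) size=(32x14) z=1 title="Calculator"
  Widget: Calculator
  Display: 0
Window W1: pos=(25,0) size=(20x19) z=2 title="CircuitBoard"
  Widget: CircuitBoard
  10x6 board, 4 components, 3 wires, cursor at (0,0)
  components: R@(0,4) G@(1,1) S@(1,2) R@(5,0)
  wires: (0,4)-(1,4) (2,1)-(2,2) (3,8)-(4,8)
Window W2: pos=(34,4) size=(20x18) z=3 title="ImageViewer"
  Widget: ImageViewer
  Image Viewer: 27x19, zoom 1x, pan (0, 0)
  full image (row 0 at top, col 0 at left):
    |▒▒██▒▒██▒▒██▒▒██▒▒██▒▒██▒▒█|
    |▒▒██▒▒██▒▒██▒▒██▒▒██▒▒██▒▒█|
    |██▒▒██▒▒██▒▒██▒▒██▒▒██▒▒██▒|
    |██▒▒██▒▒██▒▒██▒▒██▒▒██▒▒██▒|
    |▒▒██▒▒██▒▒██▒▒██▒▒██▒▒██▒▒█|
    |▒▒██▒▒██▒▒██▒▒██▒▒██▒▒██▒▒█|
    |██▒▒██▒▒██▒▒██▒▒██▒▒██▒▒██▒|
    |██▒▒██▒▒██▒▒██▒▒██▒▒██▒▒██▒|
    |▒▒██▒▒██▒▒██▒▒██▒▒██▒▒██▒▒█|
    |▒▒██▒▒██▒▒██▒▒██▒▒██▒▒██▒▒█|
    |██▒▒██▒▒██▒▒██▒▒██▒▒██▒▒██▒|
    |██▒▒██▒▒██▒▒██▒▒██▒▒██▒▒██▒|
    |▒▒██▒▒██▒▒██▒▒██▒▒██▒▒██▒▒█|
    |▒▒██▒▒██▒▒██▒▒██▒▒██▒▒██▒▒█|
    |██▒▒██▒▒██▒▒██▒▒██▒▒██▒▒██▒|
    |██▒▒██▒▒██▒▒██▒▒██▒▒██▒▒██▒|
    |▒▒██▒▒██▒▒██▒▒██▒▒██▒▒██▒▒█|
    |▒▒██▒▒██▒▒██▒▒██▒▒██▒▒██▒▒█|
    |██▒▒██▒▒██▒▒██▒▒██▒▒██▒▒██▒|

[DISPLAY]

   ┃1       ┠──────────────────┨         ┃         
   ┃        ┃▒▒██▒▒██▒▒██▒▒██▒▒┃         ┃         
   ┃2       ┃▒▒██▒▒██▒▒██▒▒██▒▒┃         ┃         
   ┃        ┃██▒▒██▒▒██▒▒██▒▒██┃         ┃         
   ┃3       ┃██▒▒██▒▒██▒▒██▒▒██┃         ┃         
   ┃        ┃▒▒██▒▒██▒▒██▒▒██▒▒┃         ┃         
   ┃4       ┃▒▒██▒▒██▒▒██▒▒██▒▒┃         ┃         
   ┃        ┃██▒▒██▒▒██▒▒██▒▒██┃         ┃         
   ┃5   R   ┃██▒▒██▒▒██▒▒██▒▒██┃━━━━━━━━━┛         
   ┃Cursor: ┃▒▒██▒▒██▒▒██▒▒██▒▒┃                   
   ┃        ┃▒▒██▒▒██▒▒██▒▒██▒▒┃                   
   ┃        ┃██▒▒██▒▒██▒▒██▒▒██┃                   
   ┗━━━━━━━━┃██▒▒██▒▒██▒▒██▒▒██┃                   
            ┃▒▒██▒▒██▒▒██▒▒██▒▒┃                   


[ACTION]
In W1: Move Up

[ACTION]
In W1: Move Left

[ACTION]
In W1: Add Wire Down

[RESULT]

   ┃1   ·   ┠──────────────────┨         ┃         
   ┃        ┃▒▒██▒▒██▒▒██▒▒██▒▒┃         ┃         
   ┃2       ┃▒▒██▒▒██▒▒██▒▒██▒▒┃         ┃         
   ┃        ┃██▒▒██▒▒██▒▒██▒▒██┃         ┃         
   ┃3       ┃██▒▒██▒▒██▒▒██▒▒██┃         ┃         
   ┃        ┃▒▒██▒▒██▒▒██▒▒██▒▒┃         ┃         
   ┃4       ┃▒▒██▒▒██▒▒██▒▒██▒▒┃         ┃         
   ┃        ┃██▒▒██▒▒██▒▒██▒▒██┃         ┃         
   ┃5   R   ┃██▒▒██▒▒██▒▒██▒▒██┃━━━━━━━━━┛         
   ┃Cursor: ┃▒▒██▒▒██▒▒██▒▒██▒▒┃                   
   ┃        ┃▒▒██▒▒██▒▒██▒▒██▒▒┃                   
   ┃        ┃██▒▒██▒▒██▒▒██▒▒██┃                   
   ┗━━━━━━━━┃██▒▒██▒▒██▒▒██▒▒██┃                   
            ┃▒▒██▒▒██▒▒██▒▒██▒▒┃                   


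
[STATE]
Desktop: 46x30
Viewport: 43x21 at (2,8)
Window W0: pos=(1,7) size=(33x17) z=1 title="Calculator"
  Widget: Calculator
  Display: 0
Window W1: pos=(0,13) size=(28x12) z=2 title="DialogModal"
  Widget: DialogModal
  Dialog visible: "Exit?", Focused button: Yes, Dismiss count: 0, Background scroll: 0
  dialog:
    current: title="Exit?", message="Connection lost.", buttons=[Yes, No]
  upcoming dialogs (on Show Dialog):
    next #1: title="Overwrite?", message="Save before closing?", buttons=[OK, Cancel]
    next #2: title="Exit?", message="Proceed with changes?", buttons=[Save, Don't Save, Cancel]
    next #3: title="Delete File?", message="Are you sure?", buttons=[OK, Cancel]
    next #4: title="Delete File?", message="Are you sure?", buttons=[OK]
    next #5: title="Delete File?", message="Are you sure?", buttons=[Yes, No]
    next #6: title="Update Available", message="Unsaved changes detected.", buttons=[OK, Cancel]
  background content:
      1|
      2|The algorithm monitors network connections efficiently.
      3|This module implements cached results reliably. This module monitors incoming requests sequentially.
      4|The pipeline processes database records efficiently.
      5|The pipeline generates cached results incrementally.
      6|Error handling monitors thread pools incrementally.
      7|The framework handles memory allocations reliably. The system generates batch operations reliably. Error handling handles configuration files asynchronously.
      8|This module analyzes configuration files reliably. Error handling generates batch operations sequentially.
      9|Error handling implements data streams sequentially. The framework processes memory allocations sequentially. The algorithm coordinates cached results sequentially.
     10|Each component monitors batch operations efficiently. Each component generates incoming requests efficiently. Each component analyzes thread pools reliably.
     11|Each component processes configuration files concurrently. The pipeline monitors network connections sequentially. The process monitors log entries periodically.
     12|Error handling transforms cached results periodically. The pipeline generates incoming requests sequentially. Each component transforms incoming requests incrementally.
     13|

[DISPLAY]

 Calculator                    ┃           
───────────────────────────────┨           
                              0┃           
┌───┬───┬───┬───┐              ┃           
│ 7 │ 8 │ 9 │ ÷ │              ┃           
━━━━━━━━━━━━━━━━━━━━━━━━━┓     ┃           
DialogModal              ┃     ┃           
─────────────────────────┨     ┃           
                         ┃     ┃           
he┌──────────────────┐net┃     ┃           
hi│      Exit?       │cac┃     ┃           
he│ Connection lost. │dat┃     ┃           
he│    [Yes]  No     │cac┃     ┃           
rr└──────────────────┘ th┃     ┃           
he framework handles memo┃     ┃           
his module analyzes confi┃━━━━━┛           
━━━━━━━━━━━━━━━━━━━━━━━━━┛                 
                                           
                                           
                                           
                                           


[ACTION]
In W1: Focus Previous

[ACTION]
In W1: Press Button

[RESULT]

 Calculator                    ┃           
───────────────────────────────┨           
                              0┃           
┌───┬───┬───┬───┐              ┃           
│ 7 │ 8 │ 9 │ ÷ │              ┃           
━━━━━━━━━━━━━━━━━━━━━━━━━┓     ┃           
DialogModal              ┃     ┃           
─────────────────────────┨     ┃           
                         ┃     ┃           
he algorithm monitors net┃     ┃           
his module implements cac┃     ┃           
he pipeline processes dat┃     ┃           
he pipeline generates cac┃     ┃           
rror handling monitors th┃     ┃           
he framework handles memo┃     ┃           
his module analyzes confi┃━━━━━┛           
━━━━━━━━━━━━━━━━━━━━━━━━━┛                 
                                           
                                           
                                           
                                           


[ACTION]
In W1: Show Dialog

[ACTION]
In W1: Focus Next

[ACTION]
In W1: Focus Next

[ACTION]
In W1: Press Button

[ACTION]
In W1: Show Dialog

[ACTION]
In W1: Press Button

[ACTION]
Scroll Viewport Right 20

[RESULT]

Calculator                    ┃            
──────────────────────────────┨            
                             0┃            
───┬───┬───┬───┐              ┃            
 7 │ 8 │ 9 │ ÷ │              ┃            
━━━━━━━━━━━━━━━━━━━━━━━━┓     ┃            
ialogModal              ┃     ┃            
────────────────────────┨     ┃            
                        ┃     ┃            
e algorithm monitors net┃     ┃            
is module implements cac┃     ┃            
e pipeline processes dat┃     ┃            
e pipeline generates cac┃     ┃            
ror handling monitors th┃     ┃            
e framework handles memo┃     ┃            
is module analyzes confi┃━━━━━┛            
━━━━━━━━━━━━━━━━━━━━━━━━┛                  
                                           
                                           
                                           
                                           


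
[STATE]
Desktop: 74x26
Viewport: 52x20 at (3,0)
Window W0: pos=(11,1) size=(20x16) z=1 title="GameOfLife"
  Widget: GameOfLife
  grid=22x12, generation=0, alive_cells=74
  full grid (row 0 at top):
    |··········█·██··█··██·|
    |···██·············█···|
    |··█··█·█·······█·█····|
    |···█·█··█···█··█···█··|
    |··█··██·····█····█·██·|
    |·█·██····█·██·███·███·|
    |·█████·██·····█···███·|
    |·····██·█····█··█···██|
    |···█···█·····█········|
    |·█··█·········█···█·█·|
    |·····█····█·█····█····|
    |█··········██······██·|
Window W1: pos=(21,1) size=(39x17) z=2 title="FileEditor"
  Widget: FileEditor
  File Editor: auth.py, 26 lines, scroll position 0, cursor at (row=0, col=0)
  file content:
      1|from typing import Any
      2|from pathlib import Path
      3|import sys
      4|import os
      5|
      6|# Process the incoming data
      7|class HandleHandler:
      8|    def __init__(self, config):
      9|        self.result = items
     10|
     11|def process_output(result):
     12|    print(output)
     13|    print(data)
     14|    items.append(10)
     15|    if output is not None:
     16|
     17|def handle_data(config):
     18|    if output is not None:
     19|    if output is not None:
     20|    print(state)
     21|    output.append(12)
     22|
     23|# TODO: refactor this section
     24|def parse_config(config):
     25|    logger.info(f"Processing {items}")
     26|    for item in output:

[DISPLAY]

                                                    
        ┏━━━━━━━━━┏━━━━━━━━━━━━━━━━━━━━━━━━━━━━━━━━━
        ┃ GameOfLi┃ FileEditor                      
        ┠─────────┠─────────────────────────────────
        ┃Gen: 0   ┃█rom typing import Any           
        ┃········█┃from pathlib import Path         
        ┃·██······┃import sys                       
        ┃█··█·█···┃import os                        
        ┃·█·█··█··┃                                 
        ┃█··██····┃# Process the incoming data      
        ┃·██····█·┃class HandleHandler:             
        ┃████·██··┃    def __init__(self, config):  
        ┃···██·█··┃        self.result = items      
        ┃·█···█···┃                                 
        ┃··█······┃def process_output(result):      
        ┃···█····█┃    print(output)                
        ┗━━━━━━━━━┃    print(data)                  
                  ┗━━━━━━━━━━━━━━━━━━━━━━━━━━━━━━━━━
                                                    
                                                    


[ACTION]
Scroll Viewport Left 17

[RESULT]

                                                    
           ┏━━━━━━━━━┏━━━━━━━━━━━━━━━━━━━━━━━━━━━━━━
           ┃ GameOfLi┃ FileEditor                   
           ┠─────────┠──────────────────────────────
           ┃Gen: 0   ┃█rom typing import Any        
           ┃········█┃from pathlib import Path      
           ┃·██······┃import sys                    
           ┃█··█·█···┃import os                     
           ┃·█·█··█··┃                              
           ┃█··██····┃# Process the incoming data   
           ┃·██····█·┃class HandleHandler:          
           ┃████·██··┃    def __init__(self, config)
           ┃···██·█··┃        self.result = items   
           ┃·█···█···┃                              
           ┃··█······┃def process_output(result):   
           ┃···█····█┃    print(output)             
           ┗━━━━━━━━━┃    print(data)               
                     ┗━━━━━━━━━━━━━━━━━━━━━━━━━━━━━━
                                                    
                                                    


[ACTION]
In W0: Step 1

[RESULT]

                                                    
           ┏━━━━━━━━━┏━━━━━━━━━━━━━━━━━━━━━━━━━━━━━━
           ┃ GameOfLi┃ FileEditor                   
           ┠─────────┠──────────────────────────────
           ┃Gen: 1   ┃█rom typing import Any        
           ┃·········┃from pathlib import Path      
           ┃·██······┃import sys                    
           ┃█··██····┃import os                     
           ┃██·█·█···┃                              
           ┃█··██····┃# Process the incoming data   
           ┃·····██··┃class HandleHandler:          
           ┃·····███·┃    def __init__(self, config)
           ┃···█··█··┃        self.result = items   
           ┃··████···┃                              
           ┃··█······┃def process_output(result):   
           ┃·········┃    print(output)             
           ┗━━━━━━━━━┃    print(data)               
                     ┗━━━━━━━━━━━━━━━━━━━━━━━━━━━━━━
                                                    
                                                    


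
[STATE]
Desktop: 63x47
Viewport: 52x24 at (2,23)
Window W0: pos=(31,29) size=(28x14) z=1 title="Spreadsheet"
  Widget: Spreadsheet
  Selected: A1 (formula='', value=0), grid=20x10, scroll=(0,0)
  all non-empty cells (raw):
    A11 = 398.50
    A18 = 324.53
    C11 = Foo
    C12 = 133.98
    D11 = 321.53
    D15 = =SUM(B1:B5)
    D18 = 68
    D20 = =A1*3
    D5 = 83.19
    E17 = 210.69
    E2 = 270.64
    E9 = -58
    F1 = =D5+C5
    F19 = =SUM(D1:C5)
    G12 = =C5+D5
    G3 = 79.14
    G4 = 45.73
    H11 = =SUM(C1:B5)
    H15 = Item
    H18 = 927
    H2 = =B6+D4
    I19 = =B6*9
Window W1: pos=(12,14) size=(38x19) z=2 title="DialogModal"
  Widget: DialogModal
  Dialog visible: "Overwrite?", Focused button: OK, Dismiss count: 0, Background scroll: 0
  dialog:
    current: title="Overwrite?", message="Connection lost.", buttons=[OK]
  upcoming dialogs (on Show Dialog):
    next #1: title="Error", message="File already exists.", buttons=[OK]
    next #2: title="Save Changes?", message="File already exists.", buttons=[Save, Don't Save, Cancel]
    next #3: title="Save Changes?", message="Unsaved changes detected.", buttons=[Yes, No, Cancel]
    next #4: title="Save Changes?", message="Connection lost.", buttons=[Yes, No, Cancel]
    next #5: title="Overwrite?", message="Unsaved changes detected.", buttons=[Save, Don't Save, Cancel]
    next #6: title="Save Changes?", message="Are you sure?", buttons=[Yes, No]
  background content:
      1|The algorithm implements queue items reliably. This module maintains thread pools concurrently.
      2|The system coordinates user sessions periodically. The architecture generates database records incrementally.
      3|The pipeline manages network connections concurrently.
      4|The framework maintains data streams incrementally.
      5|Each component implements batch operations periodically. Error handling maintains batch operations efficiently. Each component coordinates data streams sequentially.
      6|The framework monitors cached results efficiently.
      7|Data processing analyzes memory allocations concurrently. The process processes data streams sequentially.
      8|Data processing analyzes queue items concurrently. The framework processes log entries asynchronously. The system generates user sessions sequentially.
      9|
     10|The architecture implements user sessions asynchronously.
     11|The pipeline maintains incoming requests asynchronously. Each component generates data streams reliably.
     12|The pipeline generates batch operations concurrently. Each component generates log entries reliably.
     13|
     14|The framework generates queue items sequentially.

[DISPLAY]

          ┃Data pro│    Overwrite?    │ory allo┃    
          ┃Data pro│ Connection lost. │ue items┃    
          ┃        │       [OK]       │        ┃    
          ┃The arch└──────────────────┘user ses┃    
          ┃The pipeline maintains incoming requ┃    
          ┃The pipeline generates batch operati┃    
          ┃                                    ┃━━━━
          ┃The framework generates queue items ┃    
          ┃                                    ┃────
          ┗━━━━━━━━━━━━━━━━━━━━━━━━━━━━━━━━━━━━┛    
                             ┃       A       B      
                             ┃----------------------
                             ┃  1      [0]       0  
                             ┃  2        0       0  
                             ┃  3        0       0  
                             ┃  4        0       0  
                             ┃  5        0       0  
                             ┃  6        0       0  
                             ┃  7        0       0  
                             ┗━━━━━━━━━━━━━━━━━━━━━━
                                                    
                                                    
                                                    
                                                    


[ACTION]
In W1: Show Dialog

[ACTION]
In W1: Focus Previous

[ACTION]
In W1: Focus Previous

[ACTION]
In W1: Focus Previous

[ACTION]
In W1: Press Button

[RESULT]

          ┃Data processing analyzes memory allo┃    
          ┃Data processing analyzes queue items┃    
          ┃                                    ┃    
          ┃The architecture implements user ses┃    
          ┃The pipeline maintains incoming requ┃    
          ┃The pipeline generates batch operati┃    
          ┃                                    ┃━━━━
          ┃The framework generates queue items ┃    
          ┃                                    ┃────
          ┗━━━━━━━━━━━━━━━━━━━━━━━━━━━━━━━━━━━━┛    
                             ┃       A       B      
                             ┃----------------------
                             ┃  1      [0]       0  
                             ┃  2        0       0  
                             ┃  3        0       0  
                             ┃  4        0       0  
                             ┃  5        0       0  
                             ┃  6        0       0  
                             ┃  7        0       0  
                             ┗━━━━━━━━━━━━━━━━━━━━━━
                                                    
                                                    
                                                    
                                                    


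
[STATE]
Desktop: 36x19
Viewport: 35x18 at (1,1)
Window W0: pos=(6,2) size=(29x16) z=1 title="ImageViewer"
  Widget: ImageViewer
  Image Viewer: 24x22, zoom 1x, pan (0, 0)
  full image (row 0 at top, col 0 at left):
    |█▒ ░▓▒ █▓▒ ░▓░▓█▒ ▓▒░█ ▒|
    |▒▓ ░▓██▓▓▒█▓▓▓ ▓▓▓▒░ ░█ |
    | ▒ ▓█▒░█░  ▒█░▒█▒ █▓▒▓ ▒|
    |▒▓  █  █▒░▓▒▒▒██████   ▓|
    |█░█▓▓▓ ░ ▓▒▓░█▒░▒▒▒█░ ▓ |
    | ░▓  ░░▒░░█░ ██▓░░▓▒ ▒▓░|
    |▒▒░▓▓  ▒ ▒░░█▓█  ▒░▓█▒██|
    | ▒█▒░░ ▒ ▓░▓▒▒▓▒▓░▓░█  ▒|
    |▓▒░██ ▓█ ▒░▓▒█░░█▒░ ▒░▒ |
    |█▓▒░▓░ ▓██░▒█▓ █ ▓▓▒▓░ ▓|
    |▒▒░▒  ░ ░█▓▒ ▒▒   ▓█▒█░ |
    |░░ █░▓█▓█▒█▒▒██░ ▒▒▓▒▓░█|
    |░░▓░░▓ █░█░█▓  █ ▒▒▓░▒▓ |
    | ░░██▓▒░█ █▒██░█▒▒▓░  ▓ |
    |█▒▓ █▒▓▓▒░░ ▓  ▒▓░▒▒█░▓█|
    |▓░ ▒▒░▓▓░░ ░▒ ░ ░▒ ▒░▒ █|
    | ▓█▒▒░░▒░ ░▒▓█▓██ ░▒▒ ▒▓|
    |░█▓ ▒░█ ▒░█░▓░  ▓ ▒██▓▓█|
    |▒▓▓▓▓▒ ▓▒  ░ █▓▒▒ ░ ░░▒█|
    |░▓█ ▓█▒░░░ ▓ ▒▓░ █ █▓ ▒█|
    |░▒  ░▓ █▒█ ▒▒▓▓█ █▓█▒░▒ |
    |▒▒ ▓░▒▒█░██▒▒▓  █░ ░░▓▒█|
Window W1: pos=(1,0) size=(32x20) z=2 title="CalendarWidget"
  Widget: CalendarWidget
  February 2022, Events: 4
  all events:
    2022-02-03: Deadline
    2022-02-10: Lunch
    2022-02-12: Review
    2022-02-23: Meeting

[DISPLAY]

┃ CalendarWidget               ┃   
┠──────────────────────────────┨━┓ 
┃        February 2022         ┃ ┃ 
┃Mo Tu We Th Fr Sa Su          ┃─┨ 
┃    1  2  3*  4  5  6         ┃ ┃ 
┃ 7  8  9 10* 11 12* 13        ┃ ┃ 
┃14 15 16 17 18 19 20          ┃ ┃ 
┃21 22 23* 24 25 26 27         ┃ ┃ 
┃28                            ┃ ┃ 
┃                              ┃ ┃ 
┃                              ┃ ┃ 
┃                              ┃ ┃ 
┃                              ┃ ┃ 
┃                              ┃ ┃ 
┃                              ┃ ┃ 
┃                              ┃ ┃ 
┃                              ┃━┛ 
┃                              ┃   


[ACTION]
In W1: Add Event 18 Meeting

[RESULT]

┃ CalendarWidget               ┃   
┠──────────────────────────────┨━┓ 
┃        February 2022         ┃ ┃ 
┃Mo Tu We Th Fr Sa Su          ┃─┨ 
┃    1  2  3*  4  5  6         ┃ ┃ 
┃ 7  8  9 10* 11 12* 13        ┃ ┃ 
┃14 15 16 17 18* 19 20         ┃ ┃ 
┃21 22 23* 24 25 26 27         ┃ ┃ 
┃28                            ┃ ┃ 
┃                              ┃ ┃ 
┃                              ┃ ┃ 
┃                              ┃ ┃ 
┃                              ┃ ┃ 
┃                              ┃ ┃ 
┃                              ┃ ┃ 
┃                              ┃ ┃ 
┃                              ┃━┛ 
┃                              ┃   


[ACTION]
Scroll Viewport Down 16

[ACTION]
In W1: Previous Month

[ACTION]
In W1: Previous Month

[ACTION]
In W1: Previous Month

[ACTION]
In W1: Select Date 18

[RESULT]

┃ CalendarWidget               ┃   
┠──────────────────────────────┨━┓ 
┃        November 2021         ┃ ┃ 
┃Mo Tu We Th Fr Sa Su          ┃─┨ 
┃ 1  2  3  4  5  6  7          ┃ ┃ 
┃ 8  9 10 11 12 13 14          ┃ ┃ 
┃15 16 17 [18] 19 20 21        ┃ ┃ 
┃22 23 24 25 26 27 28          ┃ ┃ 
┃29 30                         ┃ ┃ 
┃                              ┃ ┃ 
┃                              ┃ ┃ 
┃                              ┃ ┃ 
┃                              ┃ ┃ 
┃                              ┃ ┃ 
┃                              ┃ ┃ 
┃                              ┃ ┃ 
┃                              ┃━┛ 
┃                              ┃   


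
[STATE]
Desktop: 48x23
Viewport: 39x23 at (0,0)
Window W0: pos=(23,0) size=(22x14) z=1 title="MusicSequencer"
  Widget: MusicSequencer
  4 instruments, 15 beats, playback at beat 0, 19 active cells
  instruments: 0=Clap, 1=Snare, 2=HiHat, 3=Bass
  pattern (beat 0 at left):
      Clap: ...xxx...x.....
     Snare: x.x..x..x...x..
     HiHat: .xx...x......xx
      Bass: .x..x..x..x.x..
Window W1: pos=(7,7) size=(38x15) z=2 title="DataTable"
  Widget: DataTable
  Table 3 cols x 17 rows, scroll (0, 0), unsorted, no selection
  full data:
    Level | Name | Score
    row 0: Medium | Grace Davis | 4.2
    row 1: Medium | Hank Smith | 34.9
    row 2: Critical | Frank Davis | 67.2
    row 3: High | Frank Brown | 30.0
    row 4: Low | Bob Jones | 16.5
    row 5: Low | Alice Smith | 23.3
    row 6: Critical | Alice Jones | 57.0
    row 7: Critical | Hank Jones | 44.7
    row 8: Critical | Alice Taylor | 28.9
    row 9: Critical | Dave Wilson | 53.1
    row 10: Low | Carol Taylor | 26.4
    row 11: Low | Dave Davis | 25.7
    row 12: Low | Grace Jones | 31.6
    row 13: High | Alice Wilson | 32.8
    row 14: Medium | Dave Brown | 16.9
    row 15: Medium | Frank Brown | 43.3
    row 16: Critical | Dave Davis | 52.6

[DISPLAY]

                       ┏━━━━━━━━━━━━━━━
                       ┃ MusicSequencer
                       ┠───────────────
                       ┃      ▼12345678
                       ┃  Clap···███···
                       ┃ Snare█·█··█··█
                       ┃ HiHat·██···█··
       ┏━━━━━━━━━━━━━━━━━━━━━━━━━━━━━━━
       ┃ DataTable                     
       ┠───────────────────────────────
       ┃Level   │Name        │Score    
       ┃────────┼────────────┼─────    
       ┃Medium  │Grace Davis │4.2      
       ┃Medium  │Hank Smith  │34.9     
       ┃Critical│Frank Davis │67.2     
       ┃High    │Frank Brown │30.0     
       ┃Low     │Bob Jones   │16.5     
       ┃Low     │Alice Smith │23.3     
       ┃Critical│Alice Jones │57.0     
       ┃Critical│Hank Jones  │44.7     
       ┃Critical│Alice Taylor│28.9     
       ┗━━━━━━━━━━━━━━━━━━━━━━━━━━━━━━━
                                       


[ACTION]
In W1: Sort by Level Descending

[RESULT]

                       ┏━━━━━━━━━━━━━━━
                       ┃ MusicSequencer
                       ┠───────────────
                       ┃      ▼12345678
                       ┃  Clap···███···
                       ┃ Snare█·█··█··█
                       ┃ HiHat·██···█··
       ┏━━━━━━━━━━━━━━━━━━━━━━━━━━━━━━━
       ┃ DataTable                     
       ┠───────────────────────────────
       ┃Level  ▼│Name        │Score    
       ┃────────┼────────────┼─────    
       ┃Medium  │Grace Davis │4.2      
       ┃Medium  │Hank Smith  │34.9     
       ┃Medium  │Dave Brown  │16.9     
       ┃Medium  │Frank Brown │43.3     
       ┃Low     │Bob Jones   │16.5     
       ┃Low     │Alice Smith │23.3     
       ┃Low     │Carol Taylor│26.4     
       ┃Low     │Dave Davis  │25.7     
       ┃Low     │Grace Jones │31.6     
       ┗━━━━━━━━━━━━━━━━━━━━━━━━━━━━━━━
                                       


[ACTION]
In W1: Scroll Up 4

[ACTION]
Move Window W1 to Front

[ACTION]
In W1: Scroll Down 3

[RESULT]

                       ┏━━━━━━━━━━━━━━━
                       ┃ MusicSequencer
                       ┠───────────────
                       ┃      ▼12345678
                       ┃  Clap···███···
                       ┃ Snare█·█··█··█
                       ┃ HiHat·██···█··
       ┏━━━━━━━━━━━━━━━━━━━━━━━━━━━━━━━
       ┃ DataTable                     
       ┠───────────────────────────────
       ┃Level  ▼│Name        │Score    
       ┃────────┼────────────┼─────    
       ┃Medium  │Frank Brown │43.3     
       ┃Low     │Bob Jones   │16.5     
       ┃Low     │Alice Smith │23.3     
       ┃Low     │Carol Taylor│26.4     
       ┃Low     │Dave Davis  │25.7     
       ┃Low     │Grace Jones │31.6     
       ┃High    │Frank Brown │30.0     
       ┃High    │Alice Wilson│32.8     
       ┃Critical│Frank Davis │67.2     
       ┗━━━━━━━━━━━━━━━━━━━━━━━━━━━━━━━
                                       


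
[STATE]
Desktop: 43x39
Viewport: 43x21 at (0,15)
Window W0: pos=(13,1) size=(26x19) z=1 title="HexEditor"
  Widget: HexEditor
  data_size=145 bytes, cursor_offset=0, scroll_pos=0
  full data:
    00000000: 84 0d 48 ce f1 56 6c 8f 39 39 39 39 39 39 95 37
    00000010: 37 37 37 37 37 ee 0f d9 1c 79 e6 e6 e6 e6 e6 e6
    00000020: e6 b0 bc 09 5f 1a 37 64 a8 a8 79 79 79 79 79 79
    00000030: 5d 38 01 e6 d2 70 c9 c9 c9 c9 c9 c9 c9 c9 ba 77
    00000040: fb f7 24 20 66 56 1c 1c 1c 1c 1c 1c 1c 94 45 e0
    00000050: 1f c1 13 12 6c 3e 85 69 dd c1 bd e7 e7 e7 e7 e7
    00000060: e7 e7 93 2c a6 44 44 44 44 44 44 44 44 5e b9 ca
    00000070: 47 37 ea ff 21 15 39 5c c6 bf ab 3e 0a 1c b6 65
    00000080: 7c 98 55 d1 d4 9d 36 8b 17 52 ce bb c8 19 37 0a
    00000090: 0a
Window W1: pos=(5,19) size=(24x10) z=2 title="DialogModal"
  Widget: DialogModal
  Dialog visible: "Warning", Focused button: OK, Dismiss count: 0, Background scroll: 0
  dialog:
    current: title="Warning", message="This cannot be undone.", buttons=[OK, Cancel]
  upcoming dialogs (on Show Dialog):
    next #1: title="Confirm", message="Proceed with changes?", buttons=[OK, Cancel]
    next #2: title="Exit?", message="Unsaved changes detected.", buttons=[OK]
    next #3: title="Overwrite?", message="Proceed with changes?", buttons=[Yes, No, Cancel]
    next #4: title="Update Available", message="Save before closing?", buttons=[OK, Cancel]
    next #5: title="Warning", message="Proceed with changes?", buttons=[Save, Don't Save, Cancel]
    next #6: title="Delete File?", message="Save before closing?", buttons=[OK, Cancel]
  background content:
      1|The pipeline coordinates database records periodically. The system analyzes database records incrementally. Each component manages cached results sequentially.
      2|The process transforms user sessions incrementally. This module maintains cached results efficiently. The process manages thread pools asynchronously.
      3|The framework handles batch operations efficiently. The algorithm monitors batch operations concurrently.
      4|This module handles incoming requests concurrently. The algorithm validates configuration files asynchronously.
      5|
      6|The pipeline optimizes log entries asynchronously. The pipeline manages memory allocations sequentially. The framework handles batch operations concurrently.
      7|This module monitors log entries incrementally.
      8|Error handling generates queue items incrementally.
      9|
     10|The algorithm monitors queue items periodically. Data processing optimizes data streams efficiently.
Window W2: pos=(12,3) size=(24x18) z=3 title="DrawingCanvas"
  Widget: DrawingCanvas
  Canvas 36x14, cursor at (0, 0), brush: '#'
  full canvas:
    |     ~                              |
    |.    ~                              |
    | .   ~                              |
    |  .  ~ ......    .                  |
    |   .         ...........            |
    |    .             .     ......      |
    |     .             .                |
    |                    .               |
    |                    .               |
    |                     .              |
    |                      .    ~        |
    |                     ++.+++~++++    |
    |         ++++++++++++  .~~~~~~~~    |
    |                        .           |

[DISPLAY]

            ┃                     .┃  ┃    
            ┃                      ┃  ┃    
            ┃                     +┃  ┃    
            ┃         ++++++++++++ ┃  ┃    
     ┏━━━━━━┃                      ┃━━┛    
     ┃ Dialo┗━━━━━━━━━━━━━━━━━━━━━━┛       
     ┠──────────────────────┨              
     ┃Th┌────────────────┐at┃              
     ┃Th│    Warning     │ms┃              
     ┃Th│This cannot be u│s ┃              
     ┃Th│ [OK]  Cancel   │in┃              
     ┃  └────────────────┘  ┃              
     ┃The pipeline optimizes┃              
     ┗━━━━━━━━━━━━━━━━━━━━━━┛              
                                           
                                           
                                           
                                           
                                           
                                           
                                           


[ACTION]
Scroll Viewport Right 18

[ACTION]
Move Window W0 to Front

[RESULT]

            ┃┃                        ┃    
            ┃┃                        ┃    
            ┃┃                        ┃    
            ┃┃                        ┃    
     ┏━━━━━━┃┗━━━━━━━━━━━━━━━━━━━━━━━━┛    
     ┃ Dialo┗━━━━━━━━━━━━━━━━━━━━━━┛       
     ┠──────────────────────┨              
     ┃Th┌────────────────┐at┃              
     ┃Th│    Warning     │ms┃              
     ┃Th│This cannot be u│s ┃              
     ┃Th│ [OK]  Cancel   │in┃              
     ┃  └────────────────┘  ┃              
     ┃The pipeline optimizes┃              
     ┗━━━━━━━━━━━━━━━━━━━━━━┛              
                                           
                                           
                                           
                                           
                                           
                                           
                                           


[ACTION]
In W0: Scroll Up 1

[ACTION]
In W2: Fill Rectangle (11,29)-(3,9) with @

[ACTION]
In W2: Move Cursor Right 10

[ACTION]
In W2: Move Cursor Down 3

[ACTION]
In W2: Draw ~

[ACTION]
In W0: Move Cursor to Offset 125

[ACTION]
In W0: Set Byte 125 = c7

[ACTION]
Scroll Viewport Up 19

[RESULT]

                                           
             ┏━━━━━━━━━━━━━━━━━━━━━━━━┓    
             ┃ HexEditor              ┃    
            ┏┠────────────────────────┨    
            ┃┃00000000  84 0d 48 ce f1┃    
            ┠┃00000010  37 37 37 37 37┃    
            ┃┃00000020  e6 b0 bc 09 5f┃    
            ┃┃00000030  5d 38 01 e6 d2┃    
            ┃┃00000040  fb f7 24 20 66┃    
            ┃┃00000050  1f c1 13 12 6c┃    
            ┃┃00000060  e7 e7 93 2c a6┃    
            ┃┃00000070  47 37 ea ff 21┃    
            ┃┃00000080  7c 98 55 d1 d4┃    
            ┃┃00000090  0a            ┃    
            ┃┃                        ┃    
            ┃┃                        ┃    
            ┃┃                        ┃    
            ┃┃                        ┃    
            ┃┃                        ┃    
     ┏━━━━━━┃┗━━━━━━━━━━━━━━━━━━━━━━━━┛    
     ┃ Dialo┗━━━━━━━━━━━━━━━━━━━━━━┛       
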